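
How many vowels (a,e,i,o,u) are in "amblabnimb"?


Input: amblabnimb
Checking each character:
  'a' at position 0: vowel (running total: 1)
  'm' at position 1: consonant
  'b' at position 2: consonant
  'l' at position 3: consonant
  'a' at position 4: vowel (running total: 2)
  'b' at position 5: consonant
  'n' at position 6: consonant
  'i' at position 7: vowel (running total: 3)
  'm' at position 8: consonant
  'b' at position 9: consonant
Total vowels: 3

3


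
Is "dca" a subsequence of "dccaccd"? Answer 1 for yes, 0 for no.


Check if "dca" is a subsequence of "dccaccd"
Greedy scan:
  Position 0 ('d'): matches sub[0] = 'd'
  Position 1 ('c'): matches sub[1] = 'c'
  Position 2 ('c'): no match needed
  Position 3 ('a'): matches sub[2] = 'a'
  Position 4 ('c'): no match needed
  Position 5 ('c'): no match needed
  Position 6 ('d'): no match needed
All 3 characters matched => is a subsequence

1


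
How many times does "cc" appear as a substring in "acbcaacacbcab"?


Searching for "cc" in "acbcaacacbcab"
Scanning each position:
  Position 0: "ac" => no
  Position 1: "cb" => no
  Position 2: "bc" => no
  Position 3: "ca" => no
  Position 4: "aa" => no
  Position 5: "ac" => no
  Position 6: "ca" => no
  Position 7: "ac" => no
  Position 8: "cb" => no
  Position 9: "bc" => no
  Position 10: "ca" => no
  Position 11: "ab" => no
Total occurrences: 0

0


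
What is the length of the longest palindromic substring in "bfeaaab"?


Input: "bfeaaab"
Checking substrings for palindromes:
  [3:6] "aaa" (len 3) => palindrome
  [3:5] "aa" (len 2) => palindrome
  [4:6] "aa" (len 2) => palindrome
Longest palindromic substring: "aaa" with length 3

3


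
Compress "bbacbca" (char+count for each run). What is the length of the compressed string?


Input: bbacbca
Runs:
  'b' x 2 => "b2"
  'a' x 1 => "a1"
  'c' x 1 => "c1"
  'b' x 1 => "b1"
  'c' x 1 => "c1"
  'a' x 1 => "a1"
Compressed: "b2a1c1b1c1a1"
Compressed length: 12

12


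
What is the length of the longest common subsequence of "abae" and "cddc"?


LCS of "abae" and "cddc"
DP table:
           c    d    d    c
      0    0    0    0    0
  a   0    0    0    0    0
  b   0    0    0    0    0
  a   0    0    0    0    0
  e   0    0    0    0    0
LCS length = dp[4][4] = 0

0


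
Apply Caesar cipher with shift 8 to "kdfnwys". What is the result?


Caesar cipher: shift "kdfnwys" by 8
  'k' (pos 10) + 8 = pos 18 = 's'
  'd' (pos 3) + 8 = pos 11 = 'l'
  'f' (pos 5) + 8 = pos 13 = 'n'
  'n' (pos 13) + 8 = pos 21 = 'v'
  'w' (pos 22) + 8 = pos 4 = 'e'
  'y' (pos 24) + 8 = pos 6 = 'g'
  's' (pos 18) + 8 = pos 0 = 'a'
Result: slnvega

slnvega


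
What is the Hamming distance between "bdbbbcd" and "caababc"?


Comparing "bdbbbcd" and "caababc" position by position:
  Position 0: 'b' vs 'c' => differ
  Position 1: 'd' vs 'a' => differ
  Position 2: 'b' vs 'a' => differ
  Position 3: 'b' vs 'b' => same
  Position 4: 'b' vs 'a' => differ
  Position 5: 'c' vs 'b' => differ
  Position 6: 'd' vs 'c' => differ
Total differences (Hamming distance): 6

6


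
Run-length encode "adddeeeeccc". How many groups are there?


Input: adddeeeeccc
Scanning for consecutive runs:
  Group 1: 'a' x 1 (positions 0-0)
  Group 2: 'd' x 3 (positions 1-3)
  Group 3: 'e' x 4 (positions 4-7)
  Group 4: 'c' x 3 (positions 8-10)
Total groups: 4

4


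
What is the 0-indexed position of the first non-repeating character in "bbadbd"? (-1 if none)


Input: bbadbd
Character frequencies:
  'a': 1
  'b': 3
  'd': 2
Scanning left to right for freq == 1:
  Position 0 ('b'): freq=3, skip
  Position 1 ('b'): freq=3, skip
  Position 2 ('a'): unique! => answer = 2

2


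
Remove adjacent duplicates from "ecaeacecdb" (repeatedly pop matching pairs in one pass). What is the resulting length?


Input: ecaeacecdb
Stack-based adjacent duplicate removal:
  Read 'e': push. Stack: e
  Read 'c': push. Stack: ec
  Read 'a': push. Stack: eca
  Read 'e': push. Stack: ecae
  Read 'a': push. Stack: ecaea
  Read 'c': push. Stack: ecaeac
  Read 'e': push. Stack: ecaeace
  Read 'c': push. Stack: ecaeacec
  Read 'd': push. Stack: ecaeacecd
  Read 'b': push. Stack: ecaeacecdb
Final stack: "ecaeacecdb" (length 10)

10


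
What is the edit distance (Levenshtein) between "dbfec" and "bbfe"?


Computing edit distance: "dbfec" -> "bbfe"
DP table:
           b    b    f    e
      0    1    2    3    4
  d   1    1    2    3    4
  b   2    1    1    2    3
  f   3    2    2    1    2
  e   4    3    3    2    1
  c   5    4    4    3    2
Edit distance = dp[5][4] = 2

2


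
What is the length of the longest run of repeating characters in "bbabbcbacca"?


Input: "bbabbcbacca"
Scanning for longest run:
  Position 1 ('b'): continues run of 'b', length=2
  Position 2 ('a'): new char, reset run to 1
  Position 3 ('b'): new char, reset run to 1
  Position 4 ('b'): continues run of 'b', length=2
  Position 5 ('c'): new char, reset run to 1
  Position 6 ('b'): new char, reset run to 1
  Position 7 ('a'): new char, reset run to 1
  Position 8 ('c'): new char, reset run to 1
  Position 9 ('c'): continues run of 'c', length=2
  Position 10 ('a'): new char, reset run to 1
Longest run: 'b' with length 2

2


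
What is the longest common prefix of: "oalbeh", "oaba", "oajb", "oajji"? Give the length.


Words: oalbeh, oaba, oajb, oajji
  Position 0: all 'o' => match
  Position 1: all 'a' => match
  Position 2: ('l', 'b', 'j', 'j') => mismatch, stop
LCP = "oa" (length 2)

2


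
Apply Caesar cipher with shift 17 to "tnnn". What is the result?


Caesar cipher: shift "tnnn" by 17
  't' (pos 19) + 17 = pos 10 = 'k'
  'n' (pos 13) + 17 = pos 4 = 'e'
  'n' (pos 13) + 17 = pos 4 = 'e'
  'n' (pos 13) + 17 = pos 4 = 'e'
Result: keee

keee


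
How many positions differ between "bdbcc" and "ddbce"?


Comparing "bdbcc" and "ddbce" position by position:
  Position 0: 'b' vs 'd' => DIFFER
  Position 1: 'd' vs 'd' => same
  Position 2: 'b' vs 'b' => same
  Position 3: 'c' vs 'c' => same
  Position 4: 'c' vs 'e' => DIFFER
Positions that differ: 2

2


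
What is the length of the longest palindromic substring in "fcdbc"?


Input: "fcdbc"
Checking substrings for palindromes:
  No multi-char palindromic substrings found
Longest palindromic substring: "f" with length 1

1


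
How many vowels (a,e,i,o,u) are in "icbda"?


Input: icbda
Checking each character:
  'i' at position 0: vowel (running total: 1)
  'c' at position 1: consonant
  'b' at position 2: consonant
  'd' at position 3: consonant
  'a' at position 4: vowel (running total: 2)
Total vowels: 2

2


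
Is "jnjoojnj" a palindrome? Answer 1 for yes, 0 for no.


Input: jnjoojnj
Reversed: jnjoojnj
  Compare pos 0 ('j') with pos 7 ('j'): match
  Compare pos 1 ('n') with pos 6 ('n'): match
  Compare pos 2 ('j') with pos 5 ('j'): match
  Compare pos 3 ('o') with pos 4 ('o'): match
Result: palindrome

1


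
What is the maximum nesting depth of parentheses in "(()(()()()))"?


Input: "(()(()()()))"
Tracking depth:
  Position 0 '(': depth becomes 1
  Position 1 '(': depth becomes 2
  Position 2 ')': depth becomes 1
  Position 3 '(': depth becomes 2
  Position 4 '(': depth becomes 3
  Position 5 ')': depth becomes 2
  Position 6 '(': depth becomes 3
  Position 7 ')': depth becomes 2
  Position 8 '(': depth becomes 3
  Position 9 ')': depth becomes 2
  Position 10 ')': depth becomes 1
  Position 11 ')': depth becomes 0
Maximum depth reached: 3

3


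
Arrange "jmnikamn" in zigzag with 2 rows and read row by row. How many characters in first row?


Zigzag "jmnikamn" into 2 rows:
Placing characters:
  'j' => row 0
  'm' => row 1
  'n' => row 0
  'i' => row 1
  'k' => row 0
  'a' => row 1
  'm' => row 0
  'n' => row 1
Rows:
  Row 0: "jnkm"
  Row 1: "mian"
First row length: 4

4


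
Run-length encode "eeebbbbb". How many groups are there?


Input: eeebbbbb
Scanning for consecutive runs:
  Group 1: 'e' x 3 (positions 0-2)
  Group 2: 'b' x 5 (positions 3-7)
Total groups: 2

2


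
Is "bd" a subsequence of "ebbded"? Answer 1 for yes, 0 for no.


Check if "bd" is a subsequence of "ebbded"
Greedy scan:
  Position 0 ('e'): no match needed
  Position 1 ('b'): matches sub[0] = 'b'
  Position 2 ('b'): no match needed
  Position 3 ('d'): matches sub[1] = 'd'
  Position 4 ('e'): no match needed
  Position 5 ('d'): no match needed
All 2 characters matched => is a subsequence

1


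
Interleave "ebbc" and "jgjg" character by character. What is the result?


Interleaving "ebbc" and "jgjg":
  Position 0: 'e' from first, 'j' from second => "ej"
  Position 1: 'b' from first, 'g' from second => "bg"
  Position 2: 'b' from first, 'j' from second => "bj"
  Position 3: 'c' from first, 'g' from second => "cg"
Result: ejbgbjcg

ejbgbjcg


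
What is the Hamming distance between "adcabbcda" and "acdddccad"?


Comparing "adcabbcda" and "acdddccad" position by position:
  Position 0: 'a' vs 'a' => same
  Position 1: 'd' vs 'c' => differ
  Position 2: 'c' vs 'd' => differ
  Position 3: 'a' vs 'd' => differ
  Position 4: 'b' vs 'd' => differ
  Position 5: 'b' vs 'c' => differ
  Position 6: 'c' vs 'c' => same
  Position 7: 'd' vs 'a' => differ
  Position 8: 'a' vs 'd' => differ
Total differences (Hamming distance): 7

7


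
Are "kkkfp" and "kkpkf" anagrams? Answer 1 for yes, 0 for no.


Strings: "kkkfp", "kkpkf"
Sorted first:  fkkkp
Sorted second: fkkkp
Sorted forms match => anagrams

1


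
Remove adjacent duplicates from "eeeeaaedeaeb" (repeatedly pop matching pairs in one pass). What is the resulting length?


Input: eeeeaaedeaeb
Stack-based adjacent duplicate removal:
  Read 'e': push. Stack: e
  Read 'e': matches stack top 'e' => pop. Stack: (empty)
  Read 'e': push. Stack: e
  Read 'e': matches stack top 'e' => pop. Stack: (empty)
  Read 'a': push. Stack: a
  Read 'a': matches stack top 'a' => pop. Stack: (empty)
  Read 'e': push. Stack: e
  Read 'd': push. Stack: ed
  Read 'e': push. Stack: ede
  Read 'a': push. Stack: edea
  Read 'e': push. Stack: edeae
  Read 'b': push. Stack: edeaeb
Final stack: "edeaeb" (length 6)

6


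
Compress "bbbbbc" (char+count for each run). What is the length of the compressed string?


Input: bbbbbc
Runs:
  'b' x 5 => "b5"
  'c' x 1 => "c1"
Compressed: "b5c1"
Compressed length: 4

4


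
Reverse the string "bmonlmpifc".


Input: bmonlmpifc
Reading characters right to left:
  Position 9: 'c'
  Position 8: 'f'
  Position 7: 'i'
  Position 6: 'p'
  Position 5: 'm'
  Position 4: 'l'
  Position 3: 'n'
  Position 2: 'o'
  Position 1: 'm'
  Position 0: 'b'
Reversed: cfipmlnomb

cfipmlnomb


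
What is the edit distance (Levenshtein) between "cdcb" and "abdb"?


Computing edit distance: "cdcb" -> "abdb"
DP table:
           a    b    d    b
      0    1    2    3    4
  c   1    1    2    3    4
  d   2    2    2    2    3
  c   3    3    3    3    3
  b   4    4    3    4    3
Edit distance = dp[4][4] = 3

3


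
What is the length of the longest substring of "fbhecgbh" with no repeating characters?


Input: "fbhecgbh"
Sliding window (track last position of each char):
  Position 0 ('f'): window [0,0] length 1 -- new best
  Position 1 ('b'): window [0,1] length 2 -- new best
  Position 2 ('h'): window [0,2] length 3 -- new best
  Position 3 ('e'): window [0,3] length 4 -- new best
  Position 4 ('c'): window [0,4] length 5 -- new best
  Position 5 ('g'): window [0,5] length 6 -- new best
  Position 6 ('b'): repeat (last at 1), move window start to 2
  Position 6 ('b'): window [2,6] length 5
  Position 7 ('h'): repeat (last at 2), move window start to 3
  Position 7 ('h'): window [3,7] length 5
Longest substring with no repeats: "fbhecg" with length 6

6


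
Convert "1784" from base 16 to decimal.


Input: "1784" in base 16
Positional expansion:
  Digit '1' (value 1) x 16^3 = 4096
  Digit '7' (value 7) x 16^2 = 1792
  Digit '8' (value 8) x 16^1 = 128
  Digit '4' (value 4) x 16^0 = 4
Sum = 6020

6020


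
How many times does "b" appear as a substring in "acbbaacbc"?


Searching for "b" in "acbbaacbc"
Scanning each position:
  Position 0: "a" => no
  Position 1: "c" => no
  Position 2: "b" => MATCH
  Position 3: "b" => MATCH
  Position 4: "a" => no
  Position 5: "a" => no
  Position 6: "c" => no
  Position 7: "b" => MATCH
  Position 8: "c" => no
Total occurrences: 3

3


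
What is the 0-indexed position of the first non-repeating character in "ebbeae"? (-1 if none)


Input: ebbeae
Character frequencies:
  'a': 1
  'b': 2
  'e': 3
Scanning left to right for freq == 1:
  Position 0 ('e'): freq=3, skip
  Position 1 ('b'): freq=2, skip
  Position 2 ('b'): freq=2, skip
  Position 3 ('e'): freq=3, skip
  Position 4 ('a'): unique! => answer = 4

4


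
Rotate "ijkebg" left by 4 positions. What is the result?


Input: "ijkebg", rotate left by 4
First 4 characters: "ijke"
Remaining characters: "bg"
Concatenate remaining + first: "bg" + "ijke" = "bgijke"

bgijke


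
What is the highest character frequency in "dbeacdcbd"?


Input: dbeacdcbd
Character counts:
  'a': 1
  'b': 2
  'c': 2
  'd': 3
  'e': 1
Maximum frequency: 3

3


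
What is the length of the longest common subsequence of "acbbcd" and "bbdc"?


LCS of "acbbcd" and "bbdc"
DP table:
           b    b    d    c
      0    0    0    0    0
  a   0    0    0    0    0
  c   0    0    0    0    1
  b   0    1    1    1    1
  b   0    1    2    2    2
  c   0    1    2    2    3
  d   0    1    2    3    3
LCS length = dp[6][4] = 3

3


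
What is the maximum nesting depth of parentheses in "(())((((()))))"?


Input: "(())((((()))))"
Tracking depth:
  Position 0 '(': depth becomes 1
  Position 1 '(': depth becomes 2
  Position 2 ')': depth becomes 1
  Position 3 ')': depth becomes 0
  Position 4 '(': depth becomes 1
  Position 5 '(': depth becomes 2
  Position 6 '(': depth becomes 3
  Position 7 '(': depth becomes 4
  Position 8 '(': depth becomes 5
  Position 9 ')': depth becomes 4
  Position 10 ')': depth becomes 3
  Position 11 ')': depth becomes 2
  Position 12 ')': depth becomes 1
  Position 13 ')': depth becomes 0
Maximum depth reached: 5

5


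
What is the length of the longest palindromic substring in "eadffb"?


Input: "eadffb"
Checking substrings for palindromes:
  [3:5] "ff" (len 2) => palindrome
Longest palindromic substring: "ff" with length 2

2


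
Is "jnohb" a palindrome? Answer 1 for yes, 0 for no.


Input: jnohb
Reversed: bhonj
  Compare pos 0 ('j') with pos 4 ('b'): MISMATCH
  Compare pos 1 ('n') with pos 3 ('h'): MISMATCH
Result: not a palindrome

0


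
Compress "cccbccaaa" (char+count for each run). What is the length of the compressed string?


Input: cccbccaaa
Runs:
  'c' x 3 => "c3"
  'b' x 1 => "b1"
  'c' x 2 => "c2"
  'a' x 3 => "a3"
Compressed: "c3b1c2a3"
Compressed length: 8

8


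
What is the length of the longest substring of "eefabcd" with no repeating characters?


Input: "eefabcd"
Sliding window (track last position of each char):
  Position 0 ('e'): window [0,0] length 1 -- new best
  Position 1 ('e'): repeat (last at 0), move window start to 1
  Position 1 ('e'): window [1,1] length 1
  Position 2 ('f'): window [1,2] length 2 -- new best
  Position 3 ('a'): window [1,3] length 3 -- new best
  Position 4 ('b'): window [1,4] length 4 -- new best
  Position 5 ('c'): window [1,5] length 5 -- new best
  Position 6 ('d'): window [1,6] length 6 -- new best
Longest substring with no repeats: "efabcd" with length 6

6


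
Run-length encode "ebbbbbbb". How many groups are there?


Input: ebbbbbbb
Scanning for consecutive runs:
  Group 1: 'e' x 1 (positions 0-0)
  Group 2: 'b' x 7 (positions 1-7)
Total groups: 2

2


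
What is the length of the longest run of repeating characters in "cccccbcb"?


Input: "cccccbcb"
Scanning for longest run:
  Position 1 ('c'): continues run of 'c', length=2
  Position 2 ('c'): continues run of 'c', length=3
  Position 3 ('c'): continues run of 'c', length=4
  Position 4 ('c'): continues run of 'c', length=5
  Position 5 ('b'): new char, reset run to 1
  Position 6 ('c'): new char, reset run to 1
  Position 7 ('b'): new char, reset run to 1
Longest run: 'c' with length 5

5


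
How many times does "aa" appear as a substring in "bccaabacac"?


Searching for "aa" in "bccaabacac"
Scanning each position:
  Position 0: "bc" => no
  Position 1: "cc" => no
  Position 2: "ca" => no
  Position 3: "aa" => MATCH
  Position 4: "ab" => no
  Position 5: "ba" => no
  Position 6: "ac" => no
  Position 7: "ca" => no
  Position 8: "ac" => no
Total occurrences: 1

1


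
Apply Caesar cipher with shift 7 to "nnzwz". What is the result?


Caesar cipher: shift "nnzwz" by 7
  'n' (pos 13) + 7 = pos 20 = 'u'
  'n' (pos 13) + 7 = pos 20 = 'u'
  'z' (pos 25) + 7 = pos 6 = 'g'
  'w' (pos 22) + 7 = pos 3 = 'd'
  'z' (pos 25) + 7 = pos 6 = 'g'
Result: uugdg

uugdg


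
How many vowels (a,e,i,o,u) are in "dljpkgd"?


Input: dljpkgd
Checking each character:
  'd' at position 0: consonant
  'l' at position 1: consonant
  'j' at position 2: consonant
  'p' at position 3: consonant
  'k' at position 4: consonant
  'g' at position 5: consonant
  'd' at position 6: consonant
Total vowels: 0

0


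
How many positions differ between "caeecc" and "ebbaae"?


Comparing "caeecc" and "ebbaae" position by position:
  Position 0: 'c' vs 'e' => DIFFER
  Position 1: 'a' vs 'b' => DIFFER
  Position 2: 'e' vs 'b' => DIFFER
  Position 3: 'e' vs 'a' => DIFFER
  Position 4: 'c' vs 'a' => DIFFER
  Position 5: 'c' vs 'e' => DIFFER
Positions that differ: 6

6


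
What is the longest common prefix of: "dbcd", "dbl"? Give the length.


Words: dbcd, dbl
  Position 0: all 'd' => match
  Position 1: all 'b' => match
  Position 2: ('c', 'l') => mismatch, stop
LCP = "db" (length 2)

2


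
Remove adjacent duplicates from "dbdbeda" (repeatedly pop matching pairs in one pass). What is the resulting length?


Input: dbdbeda
Stack-based adjacent duplicate removal:
  Read 'd': push. Stack: d
  Read 'b': push. Stack: db
  Read 'd': push. Stack: dbd
  Read 'b': push. Stack: dbdb
  Read 'e': push. Stack: dbdbe
  Read 'd': push. Stack: dbdbed
  Read 'a': push. Stack: dbdbeda
Final stack: "dbdbeda" (length 7)

7


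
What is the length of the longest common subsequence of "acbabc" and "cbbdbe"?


LCS of "acbabc" and "cbbdbe"
DP table:
           c    b    b    d    b    e
      0    0    0    0    0    0    0
  a   0    0    0    0    0    0    0
  c   0    1    1    1    1    1    1
  b   0    1    2    2    2    2    2
  a   0    1    2    2    2    2    2
  b   0    1    2    3    3    3    3
  c   0    1    2    3    3    3    3
LCS length = dp[6][6] = 3

3


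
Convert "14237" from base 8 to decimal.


Input: "14237" in base 8
Positional expansion:
  Digit '1' (value 1) x 8^4 = 4096
  Digit '4' (value 4) x 8^3 = 2048
  Digit '2' (value 2) x 8^2 = 128
  Digit '3' (value 3) x 8^1 = 24
  Digit '7' (value 7) x 8^0 = 7
Sum = 6303

6303


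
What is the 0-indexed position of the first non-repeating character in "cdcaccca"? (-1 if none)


Input: cdcaccca
Character frequencies:
  'a': 2
  'c': 5
  'd': 1
Scanning left to right for freq == 1:
  Position 0 ('c'): freq=5, skip
  Position 1 ('d'): unique! => answer = 1

1


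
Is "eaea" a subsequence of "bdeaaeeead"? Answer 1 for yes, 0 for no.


Check if "eaea" is a subsequence of "bdeaaeeead"
Greedy scan:
  Position 0 ('b'): no match needed
  Position 1 ('d'): no match needed
  Position 2 ('e'): matches sub[0] = 'e'
  Position 3 ('a'): matches sub[1] = 'a'
  Position 4 ('a'): no match needed
  Position 5 ('e'): matches sub[2] = 'e'
  Position 6 ('e'): no match needed
  Position 7 ('e'): no match needed
  Position 8 ('a'): matches sub[3] = 'a'
  Position 9 ('d'): no match needed
All 4 characters matched => is a subsequence

1


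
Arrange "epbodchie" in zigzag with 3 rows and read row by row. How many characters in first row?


Zigzag "epbodchie" into 3 rows:
Placing characters:
  'e' => row 0
  'p' => row 1
  'b' => row 2
  'o' => row 1
  'd' => row 0
  'c' => row 1
  'h' => row 2
  'i' => row 1
  'e' => row 0
Rows:
  Row 0: "ede"
  Row 1: "poci"
  Row 2: "bh"
First row length: 3

3


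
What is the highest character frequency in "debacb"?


Input: debacb
Character counts:
  'a': 1
  'b': 2
  'c': 1
  'd': 1
  'e': 1
Maximum frequency: 2

2


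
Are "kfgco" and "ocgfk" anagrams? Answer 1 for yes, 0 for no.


Strings: "kfgco", "ocgfk"
Sorted first:  cfgko
Sorted second: cfgko
Sorted forms match => anagrams

1


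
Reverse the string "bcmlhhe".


Input: bcmlhhe
Reading characters right to left:
  Position 6: 'e'
  Position 5: 'h'
  Position 4: 'h'
  Position 3: 'l'
  Position 2: 'm'
  Position 1: 'c'
  Position 0: 'b'
Reversed: ehhlmcb

ehhlmcb


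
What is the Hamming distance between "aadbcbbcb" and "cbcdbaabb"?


Comparing "aadbcbbcb" and "cbcdbaabb" position by position:
  Position 0: 'a' vs 'c' => differ
  Position 1: 'a' vs 'b' => differ
  Position 2: 'd' vs 'c' => differ
  Position 3: 'b' vs 'd' => differ
  Position 4: 'c' vs 'b' => differ
  Position 5: 'b' vs 'a' => differ
  Position 6: 'b' vs 'a' => differ
  Position 7: 'c' vs 'b' => differ
  Position 8: 'b' vs 'b' => same
Total differences (Hamming distance): 8

8


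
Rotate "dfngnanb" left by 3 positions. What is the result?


Input: "dfngnanb", rotate left by 3
First 3 characters: "dfn"
Remaining characters: "gnanb"
Concatenate remaining + first: "gnanb" + "dfn" = "gnanbdfn"

gnanbdfn


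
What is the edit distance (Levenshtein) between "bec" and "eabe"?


Computing edit distance: "bec" -> "eabe"
DP table:
           e    a    b    e
      0    1    2    3    4
  b   1    1    2    2    3
  e   2    1    2    3    2
  c   3    2    2    3    3
Edit distance = dp[3][4] = 3

3


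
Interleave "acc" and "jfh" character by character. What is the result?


Interleaving "acc" and "jfh":
  Position 0: 'a' from first, 'j' from second => "aj"
  Position 1: 'c' from first, 'f' from second => "cf"
  Position 2: 'c' from first, 'h' from second => "ch"
Result: ajcfch

ajcfch


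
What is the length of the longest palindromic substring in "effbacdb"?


Input: "effbacdb"
Checking substrings for palindromes:
  [1:3] "ff" (len 2) => palindrome
Longest palindromic substring: "ff" with length 2

2


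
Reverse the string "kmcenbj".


Input: kmcenbj
Reading characters right to left:
  Position 6: 'j'
  Position 5: 'b'
  Position 4: 'n'
  Position 3: 'e'
  Position 2: 'c'
  Position 1: 'm'
  Position 0: 'k'
Reversed: jbnecmk

jbnecmk


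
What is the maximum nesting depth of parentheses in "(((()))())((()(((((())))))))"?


Input: "(((()))())((()(((((())))))))"
Tracking depth:
  Position 0 '(': depth becomes 1
  Position 1 '(': depth becomes 2
  Position 2 '(': depth becomes 3
  Position 3 '(': depth becomes 4
  Position 4 ')': depth becomes 3
  Position 5 ')': depth becomes 2
  Position 6 ')': depth becomes 1
  Position 7 '(': depth becomes 2
  Position 8 ')': depth becomes 1
  Position 9 ')': depth becomes 0
  Position 10 '(': depth becomes 1
  Position 11 '(': depth becomes 2
  Position 12 '(': depth becomes 3
  Position 13 ')': depth becomes 2
  Position 14 '(': depth becomes 3
  Position 15 '(': depth becomes 4
  Position 16 '(': depth becomes 5
  Position 17 '(': depth becomes 6
  Position 18 '(': depth becomes 7
  Position 19 '(': depth becomes 8
  Position 20 ')': depth becomes 7
  Position 21 ')': depth becomes 6
  Position 22 ')': depth becomes 5
  Position 23 ')': depth becomes 4
  Position 24 ')': depth becomes 3
  Position 25 ')': depth becomes 2
  Position 26 ')': depth becomes 1
  Position 27 ')': depth becomes 0
Maximum depth reached: 8

8


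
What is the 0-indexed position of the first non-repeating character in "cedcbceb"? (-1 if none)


Input: cedcbceb
Character frequencies:
  'b': 2
  'c': 3
  'd': 1
  'e': 2
Scanning left to right for freq == 1:
  Position 0 ('c'): freq=3, skip
  Position 1 ('e'): freq=2, skip
  Position 2 ('d'): unique! => answer = 2

2


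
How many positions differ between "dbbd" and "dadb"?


Comparing "dbbd" and "dadb" position by position:
  Position 0: 'd' vs 'd' => same
  Position 1: 'b' vs 'a' => DIFFER
  Position 2: 'b' vs 'd' => DIFFER
  Position 3: 'd' vs 'b' => DIFFER
Positions that differ: 3

3


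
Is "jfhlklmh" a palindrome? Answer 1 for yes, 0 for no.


Input: jfhlklmh
Reversed: hmlklhfj
  Compare pos 0 ('j') with pos 7 ('h'): MISMATCH
  Compare pos 1 ('f') with pos 6 ('m'): MISMATCH
  Compare pos 2 ('h') with pos 5 ('l'): MISMATCH
  Compare pos 3 ('l') with pos 4 ('k'): MISMATCH
Result: not a palindrome

0


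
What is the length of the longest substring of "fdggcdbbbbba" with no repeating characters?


Input: "fdggcdbbbbba"
Sliding window (track last position of each char):
  Position 0 ('f'): window [0,0] length 1 -- new best
  Position 1 ('d'): window [0,1] length 2 -- new best
  Position 2 ('g'): window [0,2] length 3 -- new best
  Position 3 ('g'): repeat (last at 2), move window start to 3
  Position 3 ('g'): window [3,3] length 1
  Position 4 ('c'): window [3,4] length 2
  Position 5 ('d'): window [3,5] length 3
  Position 6 ('b'): window [3,6] length 4 -- new best
  Position 7 ('b'): repeat (last at 6), move window start to 7
  Position 7 ('b'): window [7,7] length 1
  Position 8 ('b'): repeat (last at 7), move window start to 8
  Position 8 ('b'): window [8,8] length 1
  Position 9 ('b'): repeat (last at 8), move window start to 9
  Position 9 ('b'): window [9,9] length 1
  Position 10 ('b'): repeat (last at 9), move window start to 10
  Position 10 ('b'): window [10,10] length 1
  Position 11 ('a'): window [10,11] length 2
Longest substring with no repeats: "gcdb" with length 4

4


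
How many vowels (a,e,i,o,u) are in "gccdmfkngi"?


Input: gccdmfkngi
Checking each character:
  'g' at position 0: consonant
  'c' at position 1: consonant
  'c' at position 2: consonant
  'd' at position 3: consonant
  'm' at position 4: consonant
  'f' at position 5: consonant
  'k' at position 6: consonant
  'n' at position 7: consonant
  'g' at position 8: consonant
  'i' at position 9: vowel (running total: 1)
Total vowels: 1

1


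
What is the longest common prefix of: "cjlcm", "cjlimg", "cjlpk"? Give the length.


Words: cjlcm, cjlimg, cjlpk
  Position 0: all 'c' => match
  Position 1: all 'j' => match
  Position 2: all 'l' => match
  Position 3: ('c', 'i', 'p') => mismatch, stop
LCP = "cjl" (length 3)

3


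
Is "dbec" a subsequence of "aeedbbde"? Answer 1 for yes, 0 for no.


Check if "dbec" is a subsequence of "aeedbbde"
Greedy scan:
  Position 0 ('a'): no match needed
  Position 1 ('e'): no match needed
  Position 2 ('e'): no match needed
  Position 3 ('d'): matches sub[0] = 'd'
  Position 4 ('b'): matches sub[1] = 'b'
  Position 5 ('b'): no match needed
  Position 6 ('d'): no match needed
  Position 7 ('e'): matches sub[2] = 'e'
Only matched 3/4 characters => not a subsequence

0


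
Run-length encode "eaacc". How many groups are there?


Input: eaacc
Scanning for consecutive runs:
  Group 1: 'e' x 1 (positions 0-0)
  Group 2: 'a' x 2 (positions 1-2)
  Group 3: 'c' x 2 (positions 3-4)
Total groups: 3

3


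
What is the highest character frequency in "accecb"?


Input: accecb
Character counts:
  'a': 1
  'b': 1
  'c': 3
  'e': 1
Maximum frequency: 3

3


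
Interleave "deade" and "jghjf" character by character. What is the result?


Interleaving "deade" and "jghjf":
  Position 0: 'd' from first, 'j' from second => "dj"
  Position 1: 'e' from first, 'g' from second => "eg"
  Position 2: 'a' from first, 'h' from second => "ah"
  Position 3: 'd' from first, 'j' from second => "dj"
  Position 4: 'e' from first, 'f' from second => "ef"
Result: djegahdjef

djegahdjef


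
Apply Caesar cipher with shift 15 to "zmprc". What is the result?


Caesar cipher: shift "zmprc" by 15
  'z' (pos 25) + 15 = pos 14 = 'o'
  'm' (pos 12) + 15 = pos 1 = 'b'
  'p' (pos 15) + 15 = pos 4 = 'e'
  'r' (pos 17) + 15 = pos 6 = 'g'
  'c' (pos 2) + 15 = pos 17 = 'r'
Result: obegr

obegr


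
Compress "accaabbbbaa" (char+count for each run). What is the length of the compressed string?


Input: accaabbbbaa
Runs:
  'a' x 1 => "a1"
  'c' x 2 => "c2"
  'a' x 2 => "a2"
  'b' x 4 => "b4"
  'a' x 2 => "a2"
Compressed: "a1c2a2b4a2"
Compressed length: 10

10


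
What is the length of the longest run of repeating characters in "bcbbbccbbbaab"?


Input: "bcbbbccbbbaab"
Scanning for longest run:
  Position 1 ('c'): new char, reset run to 1
  Position 2 ('b'): new char, reset run to 1
  Position 3 ('b'): continues run of 'b', length=2
  Position 4 ('b'): continues run of 'b', length=3
  Position 5 ('c'): new char, reset run to 1
  Position 6 ('c'): continues run of 'c', length=2
  Position 7 ('b'): new char, reset run to 1
  Position 8 ('b'): continues run of 'b', length=2
  Position 9 ('b'): continues run of 'b', length=3
  Position 10 ('a'): new char, reset run to 1
  Position 11 ('a'): continues run of 'a', length=2
  Position 12 ('b'): new char, reset run to 1
Longest run: 'b' with length 3

3


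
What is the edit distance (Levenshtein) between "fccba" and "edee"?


Computing edit distance: "fccba" -> "edee"
DP table:
           e    d    e    e
      0    1    2    3    4
  f   1    1    2    3    4
  c   2    2    2    3    4
  c   3    3    3    3    4
  b   4    4    4    4    4
  a   5    5    5    5    5
Edit distance = dp[5][4] = 5

5


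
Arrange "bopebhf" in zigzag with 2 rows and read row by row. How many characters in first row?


Zigzag "bopebhf" into 2 rows:
Placing characters:
  'b' => row 0
  'o' => row 1
  'p' => row 0
  'e' => row 1
  'b' => row 0
  'h' => row 1
  'f' => row 0
Rows:
  Row 0: "bpbf"
  Row 1: "oeh"
First row length: 4

4


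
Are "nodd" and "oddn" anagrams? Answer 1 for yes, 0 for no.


Strings: "nodd", "oddn"
Sorted first:  ddno
Sorted second: ddno
Sorted forms match => anagrams

1


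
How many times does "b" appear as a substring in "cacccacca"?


Searching for "b" in "cacccacca"
Scanning each position:
  Position 0: "c" => no
  Position 1: "a" => no
  Position 2: "c" => no
  Position 3: "c" => no
  Position 4: "c" => no
  Position 5: "a" => no
  Position 6: "c" => no
  Position 7: "c" => no
  Position 8: "a" => no
Total occurrences: 0

0


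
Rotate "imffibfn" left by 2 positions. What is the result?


Input: "imffibfn", rotate left by 2
First 2 characters: "im"
Remaining characters: "ffibfn"
Concatenate remaining + first: "ffibfn" + "im" = "ffibfnim"

ffibfnim


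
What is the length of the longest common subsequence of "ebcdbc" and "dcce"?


LCS of "ebcdbc" and "dcce"
DP table:
           d    c    c    e
      0    0    0    0    0
  e   0    0    0    0    1
  b   0    0    0    0    1
  c   0    0    1    1    1
  d   0    1    1    1    1
  b   0    1    1    1    1
  c   0    1    2    2    2
LCS length = dp[6][4] = 2

2


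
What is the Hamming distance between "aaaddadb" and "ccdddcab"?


Comparing "aaaddadb" and "ccdddcab" position by position:
  Position 0: 'a' vs 'c' => differ
  Position 1: 'a' vs 'c' => differ
  Position 2: 'a' vs 'd' => differ
  Position 3: 'd' vs 'd' => same
  Position 4: 'd' vs 'd' => same
  Position 5: 'a' vs 'c' => differ
  Position 6: 'd' vs 'a' => differ
  Position 7: 'b' vs 'b' => same
Total differences (Hamming distance): 5

5


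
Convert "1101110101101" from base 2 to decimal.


Input: "1101110101101" in base 2
Positional expansion:
  Digit '1' (value 1) x 2^12 = 4096
  Digit '1' (value 1) x 2^11 = 2048
  Digit '0' (value 0) x 2^10 = 0
  Digit '1' (value 1) x 2^9 = 512
  Digit '1' (value 1) x 2^8 = 256
  Digit '1' (value 1) x 2^7 = 128
  Digit '0' (value 0) x 2^6 = 0
  Digit '1' (value 1) x 2^5 = 32
  Digit '0' (value 0) x 2^4 = 0
  Digit '1' (value 1) x 2^3 = 8
  Digit '1' (value 1) x 2^2 = 4
  Digit '0' (value 0) x 2^1 = 0
  Digit '1' (value 1) x 2^0 = 1
Sum = 7085

7085


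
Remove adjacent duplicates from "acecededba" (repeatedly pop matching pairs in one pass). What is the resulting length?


Input: acecededba
Stack-based adjacent duplicate removal:
  Read 'a': push. Stack: a
  Read 'c': push. Stack: ac
  Read 'e': push. Stack: ace
  Read 'c': push. Stack: acec
  Read 'e': push. Stack: acece
  Read 'd': push. Stack: aceced
  Read 'e': push. Stack: acecede
  Read 'd': push. Stack: aceceded
  Read 'b': push. Stack: acecededb
  Read 'a': push. Stack: acecededba
Final stack: "acecededba" (length 10)

10


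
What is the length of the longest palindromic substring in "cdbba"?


Input: "cdbba"
Checking substrings for palindromes:
  [2:4] "bb" (len 2) => palindrome
Longest palindromic substring: "bb" with length 2

2


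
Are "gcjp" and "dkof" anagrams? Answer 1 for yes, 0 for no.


Strings: "gcjp", "dkof"
Sorted first:  cgjp
Sorted second: dfko
Differ at position 0: 'c' vs 'd' => not anagrams

0


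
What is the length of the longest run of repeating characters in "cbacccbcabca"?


Input: "cbacccbcabca"
Scanning for longest run:
  Position 1 ('b'): new char, reset run to 1
  Position 2 ('a'): new char, reset run to 1
  Position 3 ('c'): new char, reset run to 1
  Position 4 ('c'): continues run of 'c', length=2
  Position 5 ('c'): continues run of 'c', length=3
  Position 6 ('b'): new char, reset run to 1
  Position 7 ('c'): new char, reset run to 1
  Position 8 ('a'): new char, reset run to 1
  Position 9 ('b'): new char, reset run to 1
  Position 10 ('c'): new char, reset run to 1
  Position 11 ('a'): new char, reset run to 1
Longest run: 'c' with length 3

3


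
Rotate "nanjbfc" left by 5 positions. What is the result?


Input: "nanjbfc", rotate left by 5
First 5 characters: "nanjb"
Remaining characters: "fc"
Concatenate remaining + first: "fc" + "nanjb" = "fcnanjb"

fcnanjb


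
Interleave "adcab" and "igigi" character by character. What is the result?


Interleaving "adcab" and "igigi":
  Position 0: 'a' from first, 'i' from second => "ai"
  Position 1: 'd' from first, 'g' from second => "dg"
  Position 2: 'c' from first, 'i' from second => "ci"
  Position 3: 'a' from first, 'g' from second => "ag"
  Position 4: 'b' from first, 'i' from second => "bi"
Result: aidgciagbi

aidgciagbi


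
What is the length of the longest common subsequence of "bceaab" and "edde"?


LCS of "bceaab" and "edde"
DP table:
           e    d    d    e
      0    0    0    0    0
  b   0    0    0    0    0
  c   0    0    0    0    0
  e   0    1    1    1    1
  a   0    1    1    1    1
  a   0    1    1    1    1
  b   0    1    1    1    1
LCS length = dp[6][4] = 1

1


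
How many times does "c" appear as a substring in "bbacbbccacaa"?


Searching for "c" in "bbacbbccacaa"
Scanning each position:
  Position 0: "b" => no
  Position 1: "b" => no
  Position 2: "a" => no
  Position 3: "c" => MATCH
  Position 4: "b" => no
  Position 5: "b" => no
  Position 6: "c" => MATCH
  Position 7: "c" => MATCH
  Position 8: "a" => no
  Position 9: "c" => MATCH
  Position 10: "a" => no
  Position 11: "a" => no
Total occurrences: 4

4


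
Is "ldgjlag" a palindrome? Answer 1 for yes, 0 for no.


Input: ldgjlag
Reversed: galjgdl
  Compare pos 0 ('l') with pos 6 ('g'): MISMATCH
  Compare pos 1 ('d') with pos 5 ('a'): MISMATCH
  Compare pos 2 ('g') with pos 4 ('l'): MISMATCH
Result: not a palindrome

0


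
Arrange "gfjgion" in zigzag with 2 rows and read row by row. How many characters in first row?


Zigzag "gfjgion" into 2 rows:
Placing characters:
  'g' => row 0
  'f' => row 1
  'j' => row 0
  'g' => row 1
  'i' => row 0
  'o' => row 1
  'n' => row 0
Rows:
  Row 0: "gjin"
  Row 1: "fgo"
First row length: 4

4


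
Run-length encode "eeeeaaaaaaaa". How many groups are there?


Input: eeeeaaaaaaaa
Scanning for consecutive runs:
  Group 1: 'e' x 4 (positions 0-3)
  Group 2: 'a' x 8 (positions 4-11)
Total groups: 2

2


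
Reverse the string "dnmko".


Input: dnmko
Reading characters right to left:
  Position 4: 'o'
  Position 3: 'k'
  Position 2: 'm'
  Position 1: 'n'
  Position 0: 'd'
Reversed: okmnd

okmnd


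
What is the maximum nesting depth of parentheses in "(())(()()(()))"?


Input: "(())(()()(()))"
Tracking depth:
  Position 0 '(': depth becomes 1
  Position 1 '(': depth becomes 2
  Position 2 ')': depth becomes 1
  Position 3 ')': depth becomes 0
  Position 4 '(': depth becomes 1
  Position 5 '(': depth becomes 2
  Position 6 ')': depth becomes 1
  Position 7 '(': depth becomes 2
  Position 8 ')': depth becomes 1
  Position 9 '(': depth becomes 2
  Position 10 '(': depth becomes 3
  Position 11 ')': depth becomes 2
  Position 12 ')': depth becomes 1
  Position 13 ')': depth becomes 0
Maximum depth reached: 3

3


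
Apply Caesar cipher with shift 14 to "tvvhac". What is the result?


Caesar cipher: shift "tvvhac" by 14
  't' (pos 19) + 14 = pos 7 = 'h'
  'v' (pos 21) + 14 = pos 9 = 'j'
  'v' (pos 21) + 14 = pos 9 = 'j'
  'h' (pos 7) + 14 = pos 21 = 'v'
  'a' (pos 0) + 14 = pos 14 = 'o'
  'c' (pos 2) + 14 = pos 16 = 'q'
Result: hjjvoq

hjjvoq


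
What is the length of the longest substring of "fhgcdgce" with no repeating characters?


Input: "fhgcdgce"
Sliding window (track last position of each char):
  Position 0 ('f'): window [0,0] length 1 -- new best
  Position 1 ('h'): window [0,1] length 2 -- new best
  Position 2 ('g'): window [0,2] length 3 -- new best
  Position 3 ('c'): window [0,3] length 4 -- new best
  Position 4 ('d'): window [0,4] length 5 -- new best
  Position 5 ('g'): repeat (last at 2), move window start to 3
  Position 5 ('g'): window [3,5] length 3
  Position 6 ('c'): repeat (last at 3), move window start to 4
  Position 6 ('c'): window [4,6] length 3
  Position 7 ('e'): window [4,7] length 4
Longest substring with no repeats: "fhgcd" with length 5

5


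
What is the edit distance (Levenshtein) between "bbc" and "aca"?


Computing edit distance: "bbc" -> "aca"
DP table:
           a    c    a
      0    1    2    3
  b   1    1    2    3
  b   2    2    2    3
  c   3    3    2    3
Edit distance = dp[3][3] = 3

3


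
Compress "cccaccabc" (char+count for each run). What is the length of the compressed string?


Input: cccaccabc
Runs:
  'c' x 3 => "c3"
  'a' x 1 => "a1"
  'c' x 2 => "c2"
  'a' x 1 => "a1"
  'b' x 1 => "b1"
  'c' x 1 => "c1"
Compressed: "c3a1c2a1b1c1"
Compressed length: 12

12


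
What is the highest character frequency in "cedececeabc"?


Input: cedececeabc
Character counts:
  'a': 1
  'b': 1
  'c': 4
  'd': 1
  'e': 4
Maximum frequency: 4

4


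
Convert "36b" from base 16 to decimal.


Input: "36b" in base 16
Positional expansion:
  Digit '3' (value 3) x 16^2 = 768
  Digit '6' (value 6) x 16^1 = 96
  Digit 'b' (value 11) x 16^0 = 11
Sum = 875

875


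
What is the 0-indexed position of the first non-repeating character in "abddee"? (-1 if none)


Input: abddee
Character frequencies:
  'a': 1
  'b': 1
  'd': 2
  'e': 2
Scanning left to right for freq == 1:
  Position 0 ('a'): unique! => answer = 0

0


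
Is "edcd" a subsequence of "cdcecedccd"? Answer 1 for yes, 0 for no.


Check if "edcd" is a subsequence of "cdcecedccd"
Greedy scan:
  Position 0 ('c'): no match needed
  Position 1 ('d'): no match needed
  Position 2 ('c'): no match needed
  Position 3 ('e'): matches sub[0] = 'e'
  Position 4 ('c'): no match needed
  Position 5 ('e'): no match needed
  Position 6 ('d'): matches sub[1] = 'd'
  Position 7 ('c'): matches sub[2] = 'c'
  Position 8 ('c'): no match needed
  Position 9 ('d'): matches sub[3] = 'd'
All 4 characters matched => is a subsequence

1


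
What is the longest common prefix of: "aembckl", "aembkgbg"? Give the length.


Words: aembckl, aembkgbg
  Position 0: all 'a' => match
  Position 1: all 'e' => match
  Position 2: all 'm' => match
  Position 3: all 'b' => match
  Position 4: ('c', 'k') => mismatch, stop
LCP = "aemb" (length 4)

4


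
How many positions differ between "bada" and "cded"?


Comparing "bada" and "cded" position by position:
  Position 0: 'b' vs 'c' => DIFFER
  Position 1: 'a' vs 'd' => DIFFER
  Position 2: 'd' vs 'e' => DIFFER
  Position 3: 'a' vs 'd' => DIFFER
Positions that differ: 4

4
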